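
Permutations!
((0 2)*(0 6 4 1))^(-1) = (0 1 4 6 2) = [1, 4, 0, 3, 6, 5, 2]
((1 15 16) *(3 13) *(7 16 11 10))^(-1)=(1 16 7 10 11 15)(3 13)=[0, 16, 2, 13, 4, 5, 6, 10, 8, 9, 11, 15, 12, 3, 14, 1, 7]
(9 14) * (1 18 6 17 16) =(1 18 6 17 16)(9 14) =[0, 18, 2, 3, 4, 5, 17, 7, 8, 14, 10, 11, 12, 13, 9, 15, 1, 16, 6]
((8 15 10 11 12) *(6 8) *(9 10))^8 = (6 8 15 9 10 11 12) = [0, 1, 2, 3, 4, 5, 8, 7, 15, 10, 11, 12, 6, 13, 14, 9]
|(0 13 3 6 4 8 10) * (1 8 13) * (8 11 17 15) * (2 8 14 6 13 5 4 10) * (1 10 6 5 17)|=|(0 10)(1 11)(2 8)(3 13)(4 17 15 14 5)|=10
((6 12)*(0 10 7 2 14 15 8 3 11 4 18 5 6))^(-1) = (0 12 6 5 18 4 11 3 8 15 14 2 7 10) = [12, 1, 7, 8, 11, 18, 5, 10, 15, 9, 0, 3, 6, 13, 2, 14, 16, 17, 4]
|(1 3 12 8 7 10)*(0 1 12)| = 12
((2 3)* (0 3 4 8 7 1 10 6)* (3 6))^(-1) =(0 6)(1 7 8 4 2 3 10) =[6, 7, 3, 10, 2, 5, 0, 8, 4, 9, 1]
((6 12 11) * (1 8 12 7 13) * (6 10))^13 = (1 6 12 13 10 8 7 11) = [0, 6, 2, 3, 4, 5, 12, 11, 7, 9, 8, 1, 13, 10]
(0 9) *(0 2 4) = (0 9 2 4) = [9, 1, 4, 3, 0, 5, 6, 7, 8, 2]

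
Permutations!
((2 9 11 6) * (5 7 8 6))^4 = (2 7 9 8 11 6 5) = [0, 1, 7, 3, 4, 2, 5, 9, 11, 8, 10, 6]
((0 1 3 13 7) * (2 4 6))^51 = (0 1 3 13 7) = [1, 3, 2, 13, 4, 5, 6, 0, 8, 9, 10, 11, 12, 7]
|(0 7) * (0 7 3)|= |(7)(0 3)|= 2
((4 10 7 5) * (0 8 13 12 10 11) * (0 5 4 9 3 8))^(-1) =(3 9 5 11 4 7 10 12 13 8) =[0, 1, 2, 9, 7, 11, 6, 10, 3, 5, 12, 4, 13, 8]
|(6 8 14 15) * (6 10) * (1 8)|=|(1 8 14 15 10 6)|=6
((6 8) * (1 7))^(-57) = (1 7)(6 8) = [0, 7, 2, 3, 4, 5, 8, 1, 6]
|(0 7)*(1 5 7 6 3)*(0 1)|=|(0 6 3)(1 5 7)|=3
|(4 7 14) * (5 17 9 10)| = |(4 7 14)(5 17 9 10)| = 12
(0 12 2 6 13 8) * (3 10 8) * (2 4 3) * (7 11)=(0 12 4 3 10 8)(2 6 13)(7 11)=[12, 1, 6, 10, 3, 5, 13, 11, 0, 9, 8, 7, 4, 2]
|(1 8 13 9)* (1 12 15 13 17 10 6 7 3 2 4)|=36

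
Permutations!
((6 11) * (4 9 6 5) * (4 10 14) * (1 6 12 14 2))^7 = (1 6 11 5 10 2)(4 14 12 9) = [0, 6, 1, 3, 14, 10, 11, 7, 8, 4, 2, 5, 9, 13, 12]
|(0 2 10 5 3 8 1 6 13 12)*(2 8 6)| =|(0 8 1 2 10 5 3 6 13 12)| =10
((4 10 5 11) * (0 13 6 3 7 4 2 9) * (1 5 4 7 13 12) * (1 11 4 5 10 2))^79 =(0 2 5 1 12 9 4 10 11)(3 13 6) =[2, 12, 5, 13, 10, 1, 3, 7, 8, 4, 11, 0, 9, 6]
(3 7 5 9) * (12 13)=(3 7 5 9)(12 13)=[0, 1, 2, 7, 4, 9, 6, 5, 8, 3, 10, 11, 13, 12]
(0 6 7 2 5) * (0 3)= (0 6 7 2 5 3)= [6, 1, 5, 0, 4, 3, 7, 2]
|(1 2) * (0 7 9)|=|(0 7 9)(1 2)|=6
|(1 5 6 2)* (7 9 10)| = 12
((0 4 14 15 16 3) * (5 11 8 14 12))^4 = (0 11 16 12 14)(3 5 15 4 8) = [11, 1, 2, 5, 8, 15, 6, 7, 3, 9, 10, 16, 14, 13, 0, 4, 12]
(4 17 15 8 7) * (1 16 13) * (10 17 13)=(1 16 10 17 15 8 7 4 13)=[0, 16, 2, 3, 13, 5, 6, 4, 7, 9, 17, 11, 12, 1, 14, 8, 10, 15]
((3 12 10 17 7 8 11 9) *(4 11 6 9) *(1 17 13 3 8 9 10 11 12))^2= (1 7 8 10 3 17 9 6 13)(4 11 12)= [0, 7, 2, 17, 11, 5, 13, 8, 10, 6, 3, 12, 4, 1, 14, 15, 16, 9]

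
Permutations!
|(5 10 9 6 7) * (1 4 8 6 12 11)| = 10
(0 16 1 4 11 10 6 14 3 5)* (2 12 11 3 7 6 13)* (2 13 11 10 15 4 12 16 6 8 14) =(0 6 2 16 1 12 10 11 15 4 3 5)(7 8 14) =[6, 12, 16, 5, 3, 0, 2, 8, 14, 9, 11, 15, 10, 13, 7, 4, 1]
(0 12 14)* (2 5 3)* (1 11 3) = (0 12 14)(1 11 3 2 5) = [12, 11, 5, 2, 4, 1, 6, 7, 8, 9, 10, 3, 14, 13, 0]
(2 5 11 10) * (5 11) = [0, 1, 11, 3, 4, 5, 6, 7, 8, 9, 2, 10] = (2 11 10)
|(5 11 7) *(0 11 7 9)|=6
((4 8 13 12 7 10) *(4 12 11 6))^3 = (4 11 8 6 13) = [0, 1, 2, 3, 11, 5, 13, 7, 6, 9, 10, 8, 12, 4]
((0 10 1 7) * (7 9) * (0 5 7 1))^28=(10)=[0, 1, 2, 3, 4, 5, 6, 7, 8, 9, 10]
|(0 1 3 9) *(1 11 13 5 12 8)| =|(0 11 13 5 12 8 1 3 9)| =9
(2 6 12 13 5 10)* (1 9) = (1 9)(2 6 12 13 5 10) = [0, 9, 6, 3, 4, 10, 12, 7, 8, 1, 2, 11, 13, 5]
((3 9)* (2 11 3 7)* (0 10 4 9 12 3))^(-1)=[11, 1, 7, 12, 10, 5, 6, 9, 8, 4, 0, 2, 3]=(0 11 2 7 9 4 10)(3 12)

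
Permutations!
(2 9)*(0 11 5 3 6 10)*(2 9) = [11, 1, 2, 6, 4, 3, 10, 7, 8, 9, 0, 5] = (0 11 5 3 6 10)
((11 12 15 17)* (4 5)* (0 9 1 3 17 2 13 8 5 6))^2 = (0 1 17 12 2 8 4)(3 11 15 13 5 6 9) = [1, 17, 8, 11, 0, 6, 9, 7, 4, 3, 10, 15, 2, 5, 14, 13, 16, 12]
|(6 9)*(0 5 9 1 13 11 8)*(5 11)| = 15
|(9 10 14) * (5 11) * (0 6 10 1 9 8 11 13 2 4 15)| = 22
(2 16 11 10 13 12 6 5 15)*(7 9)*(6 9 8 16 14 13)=[0, 1, 14, 3, 4, 15, 5, 8, 16, 7, 6, 10, 9, 12, 13, 2, 11]=(2 14 13 12 9 7 8 16 11 10 6 5 15)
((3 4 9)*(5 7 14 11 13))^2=[0, 1, 2, 9, 3, 14, 6, 11, 8, 4, 10, 5, 12, 7, 13]=(3 9 4)(5 14 13 7 11)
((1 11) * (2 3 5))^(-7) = (1 11)(2 5 3) = [0, 11, 5, 2, 4, 3, 6, 7, 8, 9, 10, 1]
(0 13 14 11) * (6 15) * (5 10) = (0 13 14 11)(5 10)(6 15) = [13, 1, 2, 3, 4, 10, 15, 7, 8, 9, 5, 0, 12, 14, 11, 6]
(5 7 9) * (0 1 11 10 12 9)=(0 1 11 10 12 9 5 7)=[1, 11, 2, 3, 4, 7, 6, 0, 8, 5, 12, 10, 9]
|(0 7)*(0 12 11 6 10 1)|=7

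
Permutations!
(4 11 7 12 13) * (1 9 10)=(1 9 10)(4 11 7 12 13)=[0, 9, 2, 3, 11, 5, 6, 12, 8, 10, 1, 7, 13, 4]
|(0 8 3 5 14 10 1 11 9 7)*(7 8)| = |(0 7)(1 11 9 8 3 5 14 10)| = 8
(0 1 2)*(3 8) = (0 1 2)(3 8) = [1, 2, 0, 8, 4, 5, 6, 7, 3]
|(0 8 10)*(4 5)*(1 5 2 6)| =|(0 8 10)(1 5 4 2 6)| =15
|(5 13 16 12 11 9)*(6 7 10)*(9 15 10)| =|(5 13 16 12 11 15 10 6 7 9)| =10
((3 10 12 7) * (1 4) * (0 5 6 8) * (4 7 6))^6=(0 10 4 6 7)(1 8 3 5 12)=[10, 8, 2, 5, 6, 12, 7, 0, 3, 9, 4, 11, 1]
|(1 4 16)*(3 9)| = 6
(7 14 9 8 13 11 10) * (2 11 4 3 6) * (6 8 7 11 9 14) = [0, 1, 9, 8, 3, 5, 2, 6, 13, 7, 11, 10, 12, 4, 14] = (14)(2 9 7 6)(3 8 13 4)(10 11)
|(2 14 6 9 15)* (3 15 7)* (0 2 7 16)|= 6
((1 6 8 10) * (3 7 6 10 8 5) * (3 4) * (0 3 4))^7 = (0 7 5 3 6)(1 10) = [7, 10, 2, 6, 4, 3, 0, 5, 8, 9, 1]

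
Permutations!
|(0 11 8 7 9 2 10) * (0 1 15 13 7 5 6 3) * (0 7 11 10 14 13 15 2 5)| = 40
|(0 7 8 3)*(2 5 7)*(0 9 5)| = |(0 2)(3 9 5 7 8)| = 10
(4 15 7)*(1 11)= (1 11)(4 15 7)= [0, 11, 2, 3, 15, 5, 6, 4, 8, 9, 10, 1, 12, 13, 14, 7]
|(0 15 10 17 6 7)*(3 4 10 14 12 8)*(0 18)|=|(0 15 14 12 8 3 4 10 17 6 7 18)|=12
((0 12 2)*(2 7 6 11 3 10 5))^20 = (0 7 11 10 2 12 6 3 5) = [7, 1, 12, 5, 4, 0, 3, 11, 8, 9, 2, 10, 6]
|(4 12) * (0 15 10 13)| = |(0 15 10 13)(4 12)| = 4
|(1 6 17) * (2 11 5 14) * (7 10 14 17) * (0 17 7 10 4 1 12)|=9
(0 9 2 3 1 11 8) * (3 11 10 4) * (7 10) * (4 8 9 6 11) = (0 6 11 9 2 4 3 1 7 10 8) = [6, 7, 4, 1, 3, 5, 11, 10, 0, 2, 8, 9]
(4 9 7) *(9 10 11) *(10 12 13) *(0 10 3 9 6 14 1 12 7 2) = [10, 12, 0, 9, 7, 5, 14, 4, 8, 2, 11, 6, 13, 3, 1] = (0 10 11 6 14 1 12 13 3 9 2)(4 7)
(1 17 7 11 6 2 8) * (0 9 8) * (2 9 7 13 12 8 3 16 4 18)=(0 7 11 6 9 3 16 4 18 2)(1 17 13 12 8)=[7, 17, 0, 16, 18, 5, 9, 11, 1, 3, 10, 6, 8, 12, 14, 15, 4, 13, 2]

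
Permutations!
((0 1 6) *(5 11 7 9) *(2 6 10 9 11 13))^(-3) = (0 13 10 6 5 1 2 9)(7 11) = [13, 2, 9, 3, 4, 1, 5, 11, 8, 0, 6, 7, 12, 10]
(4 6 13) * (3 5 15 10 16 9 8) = (3 5 15 10 16 9 8)(4 6 13) = [0, 1, 2, 5, 6, 15, 13, 7, 3, 8, 16, 11, 12, 4, 14, 10, 9]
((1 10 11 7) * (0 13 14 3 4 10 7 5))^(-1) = (0 5 11 10 4 3 14 13)(1 7) = [5, 7, 2, 14, 3, 11, 6, 1, 8, 9, 4, 10, 12, 0, 13]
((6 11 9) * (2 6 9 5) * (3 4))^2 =(2 11)(5 6) =[0, 1, 11, 3, 4, 6, 5, 7, 8, 9, 10, 2]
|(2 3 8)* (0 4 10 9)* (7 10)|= |(0 4 7 10 9)(2 3 8)|= 15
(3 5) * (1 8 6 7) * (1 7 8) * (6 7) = (3 5)(6 8 7) = [0, 1, 2, 5, 4, 3, 8, 6, 7]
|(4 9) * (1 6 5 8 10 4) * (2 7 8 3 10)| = 21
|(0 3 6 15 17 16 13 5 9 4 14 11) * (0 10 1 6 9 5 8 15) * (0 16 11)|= 45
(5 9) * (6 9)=(5 6 9)=[0, 1, 2, 3, 4, 6, 9, 7, 8, 5]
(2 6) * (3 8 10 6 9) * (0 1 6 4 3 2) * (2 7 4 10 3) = [1, 6, 9, 8, 2, 5, 0, 4, 3, 7, 10] = (10)(0 1 6)(2 9 7 4)(3 8)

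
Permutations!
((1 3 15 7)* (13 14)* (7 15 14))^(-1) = [0, 7, 2, 1, 4, 5, 6, 13, 8, 9, 10, 11, 12, 14, 3, 15] = (15)(1 7 13 14 3)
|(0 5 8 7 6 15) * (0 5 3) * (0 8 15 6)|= 4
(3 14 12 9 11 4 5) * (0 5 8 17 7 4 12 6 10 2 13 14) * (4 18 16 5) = [4, 1, 13, 0, 8, 3, 10, 18, 17, 11, 2, 12, 9, 14, 6, 15, 5, 7, 16] = (0 4 8 17 7 18 16 5 3)(2 13 14 6 10)(9 11 12)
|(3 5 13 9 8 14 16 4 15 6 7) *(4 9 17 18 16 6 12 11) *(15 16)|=15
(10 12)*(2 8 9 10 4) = [0, 1, 8, 3, 2, 5, 6, 7, 9, 10, 12, 11, 4] = (2 8 9 10 12 4)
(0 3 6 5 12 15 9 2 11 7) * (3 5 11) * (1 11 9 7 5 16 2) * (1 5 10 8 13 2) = (0 16 1 11 10 8 13 2 3 6 9 5 12 15 7) = [16, 11, 3, 6, 4, 12, 9, 0, 13, 5, 8, 10, 15, 2, 14, 7, 1]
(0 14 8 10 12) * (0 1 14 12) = (0 12 1 14 8 10) = [12, 14, 2, 3, 4, 5, 6, 7, 10, 9, 0, 11, 1, 13, 8]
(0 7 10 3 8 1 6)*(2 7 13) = (0 13 2 7 10 3 8 1 6) = [13, 6, 7, 8, 4, 5, 0, 10, 1, 9, 3, 11, 12, 2]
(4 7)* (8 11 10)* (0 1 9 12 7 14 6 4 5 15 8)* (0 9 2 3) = (0 1 2 3)(4 14 6)(5 15 8 11 10 9 12 7) = [1, 2, 3, 0, 14, 15, 4, 5, 11, 12, 9, 10, 7, 13, 6, 8]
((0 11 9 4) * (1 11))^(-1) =(0 4 9 11 1) =[4, 0, 2, 3, 9, 5, 6, 7, 8, 11, 10, 1]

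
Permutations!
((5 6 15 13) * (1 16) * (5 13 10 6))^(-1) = (1 16)(6 10 15) = [0, 16, 2, 3, 4, 5, 10, 7, 8, 9, 15, 11, 12, 13, 14, 6, 1]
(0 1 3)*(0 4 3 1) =(3 4) =[0, 1, 2, 4, 3]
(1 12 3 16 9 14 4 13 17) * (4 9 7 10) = (1 12 3 16 7 10 4 13 17)(9 14) = [0, 12, 2, 16, 13, 5, 6, 10, 8, 14, 4, 11, 3, 17, 9, 15, 7, 1]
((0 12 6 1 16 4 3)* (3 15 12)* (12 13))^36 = (1 16 4 15 13 12 6) = [0, 16, 2, 3, 15, 5, 1, 7, 8, 9, 10, 11, 6, 12, 14, 13, 4]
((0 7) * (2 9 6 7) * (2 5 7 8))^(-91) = (0 7 5)(2 9 6 8) = [7, 1, 9, 3, 4, 0, 8, 5, 2, 6]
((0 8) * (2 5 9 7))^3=[8, 1, 7, 3, 4, 2, 6, 9, 0, 5]=(0 8)(2 7 9 5)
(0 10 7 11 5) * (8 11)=(0 10 7 8 11 5)=[10, 1, 2, 3, 4, 0, 6, 8, 11, 9, 7, 5]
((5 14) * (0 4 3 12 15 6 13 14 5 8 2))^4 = (0 15 8 3 13)(2 12 14 4 6) = [15, 1, 12, 13, 6, 5, 2, 7, 3, 9, 10, 11, 14, 0, 4, 8]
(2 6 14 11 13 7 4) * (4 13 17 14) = (2 6 4)(7 13)(11 17 14) = [0, 1, 6, 3, 2, 5, 4, 13, 8, 9, 10, 17, 12, 7, 11, 15, 16, 14]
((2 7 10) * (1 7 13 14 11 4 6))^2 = (1 10 13 11 6 7 2 14 4) = [0, 10, 14, 3, 1, 5, 7, 2, 8, 9, 13, 6, 12, 11, 4]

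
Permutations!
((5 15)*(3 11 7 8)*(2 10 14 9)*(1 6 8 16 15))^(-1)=(1 5 15 16 7 11 3 8 6)(2 9 14 10)=[0, 5, 9, 8, 4, 15, 1, 11, 6, 14, 2, 3, 12, 13, 10, 16, 7]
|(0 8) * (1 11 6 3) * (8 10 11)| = 7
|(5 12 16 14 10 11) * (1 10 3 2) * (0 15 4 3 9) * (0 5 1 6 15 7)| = |(0 7)(1 10 11)(2 6 15 4 3)(5 12 16 14 9)| = 30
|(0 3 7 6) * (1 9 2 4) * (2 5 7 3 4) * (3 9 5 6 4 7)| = |(0 7 4 1 5 3 9 6)| = 8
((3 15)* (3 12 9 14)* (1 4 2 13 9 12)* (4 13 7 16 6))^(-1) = (1 15 3 14 9 13)(2 4 6 16 7) = [0, 15, 4, 14, 6, 5, 16, 2, 8, 13, 10, 11, 12, 1, 9, 3, 7]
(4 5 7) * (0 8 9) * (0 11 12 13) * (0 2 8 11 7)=(0 11 12 13 2 8 9 7 4 5)=[11, 1, 8, 3, 5, 0, 6, 4, 9, 7, 10, 12, 13, 2]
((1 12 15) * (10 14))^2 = (1 15 12) = [0, 15, 2, 3, 4, 5, 6, 7, 8, 9, 10, 11, 1, 13, 14, 12]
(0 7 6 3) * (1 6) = (0 7 1 6 3) = [7, 6, 2, 0, 4, 5, 3, 1]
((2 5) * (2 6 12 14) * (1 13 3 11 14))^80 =(1 12 6 5 2 14 11 3 13) =[0, 12, 14, 13, 4, 2, 5, 7, 8, 9, 10, 3, 6, 1, 11]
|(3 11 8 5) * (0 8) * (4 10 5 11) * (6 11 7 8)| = |(0 6 11)(3 4 10 5)(7 8)| = 12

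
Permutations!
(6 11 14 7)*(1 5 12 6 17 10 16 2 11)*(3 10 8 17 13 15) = (1 5 12 6)(2 11 14 7 13 15 3 10 16)(8 17) = [0, 5, 11, 10, 4, 12, 1, 13, 17, 9, 16, 14, 6, 15, 7, 3, 2, 8]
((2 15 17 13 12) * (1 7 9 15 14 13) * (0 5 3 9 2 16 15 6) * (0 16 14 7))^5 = (0 16 5 15 3 17 9 1 6)(2 7)(12 13 14) = [16, 6, 7, 17, 4, 15, 0, 2, 8, 1, 10, 11, 13, 14, 12, 3, 5, 9]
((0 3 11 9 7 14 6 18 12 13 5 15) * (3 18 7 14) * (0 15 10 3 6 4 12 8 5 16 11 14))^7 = [4, 1, 2, 9, 18, 16, 7, 6, 13, 14, 11, 3, 8, 5, 0, 15, 10, 17, 12] = (0 4 18 12 8 13 5 16 10 11 3 9 14)(6 7)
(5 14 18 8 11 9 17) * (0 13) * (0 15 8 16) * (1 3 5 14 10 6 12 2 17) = (0 13 15 8 11 9 1 3 5 10 6 12 2 17 14 18 16) = [13, 3, 17, 5, 4, 10, 12, 7, 11, 1, 6, 9, 2, 15, 18, 8, 0, 14, 16]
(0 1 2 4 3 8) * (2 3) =(0 1 3 8)(2 4) =[1, 3, 4, 8, 2, 5, 6, 7, 0]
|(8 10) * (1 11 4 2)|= 4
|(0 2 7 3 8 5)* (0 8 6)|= 10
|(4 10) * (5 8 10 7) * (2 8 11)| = 7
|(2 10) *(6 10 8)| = |(2 8 6 10)| = 4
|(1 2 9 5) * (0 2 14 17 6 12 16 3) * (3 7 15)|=13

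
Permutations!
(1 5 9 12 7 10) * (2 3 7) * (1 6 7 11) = (1 5 9 12 2 3 11)(6 7 10) = [0, 5, 3, 11, 4, 9, 7, 10, 8, 12, 6, 1, 2]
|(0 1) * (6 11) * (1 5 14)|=4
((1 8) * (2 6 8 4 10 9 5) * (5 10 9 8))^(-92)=[0, 10, 6, 3, 8, 2, 5, 7, 9, 1, 4]=(1 10 4 8 9)(2 6 5)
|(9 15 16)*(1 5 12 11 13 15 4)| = 9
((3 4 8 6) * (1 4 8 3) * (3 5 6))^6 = (8)(1 5)(4 6) = [0, 5, 2, 3, 6, 1, 4, 7, 8]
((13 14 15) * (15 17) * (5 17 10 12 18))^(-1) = (5 18 12 10 14 13 15 17) = [0, 1, 2, 3, 4, 18, 6, 7, 8, 9, 14, 11, 10, 15, 13, 17, 16, 5, 12]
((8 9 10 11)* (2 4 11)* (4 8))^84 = [0, 1, 2, 3, 4, 5, 6, 7, 8, 9, 10, 11] = (11)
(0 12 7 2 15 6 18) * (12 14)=(0 14 12 7 2 15 6 18)=[14, 1, 15, 3, 4, 5, 18, 2, 8, 9, 10, 11, 7, 13, 12, 6, 16, 17, 0]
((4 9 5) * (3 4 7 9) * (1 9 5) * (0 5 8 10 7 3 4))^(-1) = (0 3 5)(1 9)(7 10 8) = [3, 9, 2, 5, 4, 0, 6, 10, 7, 1, 8]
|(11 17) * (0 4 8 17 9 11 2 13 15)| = |(0 4 8 17 2 13 15)(9 11)| = 14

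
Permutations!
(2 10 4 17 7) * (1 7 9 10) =(1 7 2)(4 17 9 10) =[0, 7, 1, 3, 17, 5, 6, 2, 8, 10, 4, 11, 12, 13, 14, 15, 16, 9]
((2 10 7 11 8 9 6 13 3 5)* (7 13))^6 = (2 10 13 3 5)(6 7 11 8 9) = [0, 1, 10, 5, 4, 2, 7, 11, 9, 6, 13, 8, 12, 3]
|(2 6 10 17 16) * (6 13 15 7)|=8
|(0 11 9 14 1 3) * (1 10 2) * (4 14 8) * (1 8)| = 5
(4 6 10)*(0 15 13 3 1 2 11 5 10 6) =(0 15 13 3 1 2 11 5 10 4) =[15, 2, 11, 1, 0, 10, 6, 7, 8, 9, 4, 5, 12, 3, 14, 13]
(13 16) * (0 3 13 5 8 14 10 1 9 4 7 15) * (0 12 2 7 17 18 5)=(0 3 13 16)(1 9 4 17 18 5 8 14 10)(2 7 15 12)=[3, 9, 7, 13, 17, 8, 6, 15, 14, 4, 1, 11, 2, 16, 10, 12, 0, 18, 5]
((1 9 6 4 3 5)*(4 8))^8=(1 9 6 8 4 3 5)=[0, 9, 2, 5, 3, 1, 8, 7, 4, 6]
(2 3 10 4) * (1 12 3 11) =(1 12 3 10 4 2 11) =[0, 12, 11, 10, 2, 5, 6, 7, 8, 9, 4, 1, 3]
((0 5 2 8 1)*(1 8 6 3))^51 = (8)(0 6)(1 2)(3 5) = [6, 2, 1, 5, 4, 3, 0, 7, 8]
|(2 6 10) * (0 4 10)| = |(0 4 10 2 6)| = 5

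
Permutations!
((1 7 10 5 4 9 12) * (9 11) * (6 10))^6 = [0, 11, 2, 3, 6, 7, 12, 9, 8, 5, 1, 10, 4] = (1 11 10)(4 6 12)(5 7 9)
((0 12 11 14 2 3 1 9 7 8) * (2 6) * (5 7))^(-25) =[8, 3, 6, 2, 4, 9, 14, 5, 7, 1, 10, 12, 0, 13, 11] =(0 8 7 5 9 1 3 2 6 14 11 12)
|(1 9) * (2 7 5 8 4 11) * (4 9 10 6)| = 10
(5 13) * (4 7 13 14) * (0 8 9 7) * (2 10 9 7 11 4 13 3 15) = (0 8 7 3 15 2 10 9 11 4)(5 14 13) = [8, 1, 10, 15, 0, 14, 6, 3, 7, 11, 9, 4, 12, 5, 13, 2]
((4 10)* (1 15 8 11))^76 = (15) = [0, 1, 2, 3, 4, 5, 6, 7, 8, 9, 10, 11, 12, 13, 14, 15]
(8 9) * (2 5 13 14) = (2 5 13 14)(8 9) = [0, 1, 5, 3, 4, 13, 6, 7, 9, 8, 10, 11, 12, 14, 2]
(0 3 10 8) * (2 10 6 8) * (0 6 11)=(0 3 11)(2 10)(6 8)=[3, 1, 10, 11, 4, 5, 8, 7, 6, 9, 2, 0]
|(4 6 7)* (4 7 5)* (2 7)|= |(2 7)(4 6 5)|= 6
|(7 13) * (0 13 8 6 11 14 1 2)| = |(0 13 7 8 6 11 14 1 2)| = 9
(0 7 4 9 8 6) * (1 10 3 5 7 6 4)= [6, 10, 2, 5, 9, 7, 0, 1, 4, 8, 3]= (0 6)(1 10 3 5 7)(4 9 8)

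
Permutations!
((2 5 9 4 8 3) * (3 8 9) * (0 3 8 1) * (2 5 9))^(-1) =(0 1 8 5 3)(2 4 9) =[1, 8, 4, 0, 9, 3, 6, 7, 5, 2]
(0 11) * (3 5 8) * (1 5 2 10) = (0 11)(1 5 8 3 2 10) = [11, 5, 10, 2, 4, 8, 6, 7, 3, 9, 1, 0]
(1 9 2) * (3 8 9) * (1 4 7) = (1 3 8 9 2 4 7) = [0, 3, 4, 8, 7, 5, 6, 1, 9, 2]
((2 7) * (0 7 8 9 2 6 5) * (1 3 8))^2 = (0 6)(1 8 2 3 9)(5 7) = [6, 8, 3, 9, 4, 7, 0, 5, 2, 1]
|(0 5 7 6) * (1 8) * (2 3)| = 4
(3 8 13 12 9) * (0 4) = (0 4)(3 8 13 12 9) = [4, 1, 2, 8, 0, 5, 6, 7, 13, 3, 10, 11, 9, 12]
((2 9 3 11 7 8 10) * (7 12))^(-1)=(2 10 8 7 12 11 3 9)=[0, 1, 10, 9, 4, 5, 6, 12, 7, 2, 8, 3, 11]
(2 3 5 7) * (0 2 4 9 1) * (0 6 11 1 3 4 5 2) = (1 6 11)(2 4 9 3)(5 7) = [0, 6, 4, 2, 9, 7, 11, 5, 8, 3, 10, 1]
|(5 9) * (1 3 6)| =|(1 3 6)(5 9)| =6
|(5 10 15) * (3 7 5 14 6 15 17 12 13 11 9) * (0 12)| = |(0 12 13 11 9 3 7 5 10 17)(6 15 14)| = 30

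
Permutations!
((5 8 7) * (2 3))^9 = [0, 1, 3, 2, 4, 5, 6, 7, 8] = (8)(2 3)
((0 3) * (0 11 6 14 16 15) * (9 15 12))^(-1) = [15, 1, 2, 0, 4, 5, 11, 7, 8, 12, 10, 3, 16, 13, 6, 9, 14] = (0 15 9 12 16 14 6 11 3)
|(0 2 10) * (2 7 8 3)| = |(0 7 8 3 2 10)| = 6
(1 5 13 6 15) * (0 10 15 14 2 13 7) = (0 10 15 1 5 7)(2 13 6 14) = [10, 5, 13, 3, 4, 7, 14, 0, 8, 9, 15, 11, 12, 6, 2, 1]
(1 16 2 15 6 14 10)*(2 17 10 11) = (1 16 17 10)(2 15 6 14 11) = [0, 16, 15, 3, 4, 5, 14, 7, 8, 9, 1, 2, 12, 13, 11, 6, 17, 10]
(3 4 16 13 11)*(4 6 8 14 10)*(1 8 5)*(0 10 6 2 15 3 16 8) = (0 10 4 8 14 6 5 1)(2 15 3)(11 16 13) = [10, 0, 15, 2, 8, 1, 5, 7, 14, 9, 4, 16, 12, 11, 6, 3, 13]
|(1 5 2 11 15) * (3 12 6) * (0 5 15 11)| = |(0 5 2)(1 15)(3 12 6)| = 6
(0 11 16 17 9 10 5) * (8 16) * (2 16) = [11, 1, 16, 3, 4, 0, 6, 7, 2, 10, 5, 8, 12, 13, 14, 15, 17, 9] = (0 11 8 2 16 17 9 10 5)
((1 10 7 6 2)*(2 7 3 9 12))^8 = (1 3 12)(2 10 9) = [0, 3, 10, 12, 4, 5, 6, 7, 8, 2, 9, 11, 1]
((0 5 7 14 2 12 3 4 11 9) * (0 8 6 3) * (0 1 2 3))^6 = (0 11 7 8 3)(4 5 9 14 6) = [11, 1, 2, 0, 5, 9, 4, 8, 3, 14, 10, 7, 12, 13, 6]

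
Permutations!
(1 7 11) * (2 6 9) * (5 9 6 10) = (1 7 11)(2 10 5 9) = [0, 7, 10, 3, 4, 9, 6, 11, 8, 2, 5, 1]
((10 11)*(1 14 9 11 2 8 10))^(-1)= [0, 11, 10, 3, 4, 5, 6, 7, 2, 14, 8, 9, 12, 13, 1]= (1 11 9 14)(2 10 8)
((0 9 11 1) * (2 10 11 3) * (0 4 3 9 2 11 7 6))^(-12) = [7, 1, 6, 3, 4, 5, 10, 2, 8, 9, 0, 11] = (11)(0 7 2 6 10)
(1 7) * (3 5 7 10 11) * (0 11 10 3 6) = (0 11 6)(1 3 5 7) = [11, 3, 2, 5, 4, 7, 0, 1, 8, 9, 10, 6]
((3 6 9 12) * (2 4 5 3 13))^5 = (2 9 5 13 6 4 12 3) = [0, 1, 9, 2, 12, 13, 4, 7, 8, 5, 10, 11, 3, 6]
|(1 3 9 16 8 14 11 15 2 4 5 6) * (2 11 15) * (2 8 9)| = 12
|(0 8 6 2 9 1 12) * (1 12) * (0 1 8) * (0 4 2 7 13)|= |(0 4 2 9 12 1 8 6 7 13)|= 10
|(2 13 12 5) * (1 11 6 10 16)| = |(1 11 6 10 16)(2 13 12 5)| = 20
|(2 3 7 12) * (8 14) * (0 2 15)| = 6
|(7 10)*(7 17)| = |(7 10 17)| = 3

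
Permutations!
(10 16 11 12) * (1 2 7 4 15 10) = (1 2 7 4 15 10 16 11 12) = [0, 2, 7, 3, 15, 5, 6, 4, 8, 9, 16, 12, 1, 13, 14, 10, 11]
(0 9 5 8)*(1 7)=[9, 7, 2, 3, 4, 8, 6, 1, 0, 5]=(0 9 5 8)(1 7)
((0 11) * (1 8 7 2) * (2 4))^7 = (0 11)(1 7 2 8 4) = [11, 7, 8, 3, 1, 5, 6, 2, 4, 9, 10, 0]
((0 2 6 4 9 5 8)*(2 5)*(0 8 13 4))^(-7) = [0, 1, 2, 3, 4, 5, 6, 7, 8, 9, 10, 11, 12, 13] = (13)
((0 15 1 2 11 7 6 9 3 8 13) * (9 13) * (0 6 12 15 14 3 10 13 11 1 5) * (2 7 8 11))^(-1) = (0 5 15 12 7 1 2 6 13 10 9 8 11 3 14) = [5, 2, 6, 14, 4, 15, 13, 1, 11, 8, 9, 3, 7, 10, 0, 12]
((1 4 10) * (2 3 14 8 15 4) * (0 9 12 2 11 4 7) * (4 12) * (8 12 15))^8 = (15) = [0, 1, 2, 3, 4, 5, 6, 7, 8, 9, 10, 11, 12, 13, 14, 15]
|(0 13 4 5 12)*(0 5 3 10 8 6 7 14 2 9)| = |(0 13 4 3 10 8 6 7 14 2 9)(5 12)| = 22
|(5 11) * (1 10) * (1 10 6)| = 2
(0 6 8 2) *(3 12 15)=(0 6 8 2)(3 12 15)=[6, 1, 0, 12, 4, 5, 8, 7, 2, 9, 10, 11, 15, 13, 14, 3]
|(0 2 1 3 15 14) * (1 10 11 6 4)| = |(0 2 10 11 6 4 1 3 15 14)| = 10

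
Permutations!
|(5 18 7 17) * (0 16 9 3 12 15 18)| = |(0 16 9 3 12 15 18 7 17 5)| = 10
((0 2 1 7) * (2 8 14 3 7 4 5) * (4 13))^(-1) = (0 7 3 14 8)(1 2 5 4 13) = [7, 2, 5, 14, 13, 4, 6, 3, 0, 9, 10, 11, 12, 1, 8]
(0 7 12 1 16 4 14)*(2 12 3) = [7, 16, 12, 2, 14, 5, 6, 3, 8, 9, 10, 11, 1, 13, 0, 15, 4] = (0 7 3 2 12 1 16 4 14)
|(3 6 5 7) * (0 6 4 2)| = 7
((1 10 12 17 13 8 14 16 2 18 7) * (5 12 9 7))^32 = (2 13 18 8 5 14 12 16 17) = [0, 1, 13, 3, 4, 14, 6, 7, 5, 9, 10, 11, 16, 18, 12, 15, 17, 2, 8]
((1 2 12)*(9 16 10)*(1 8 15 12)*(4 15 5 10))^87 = (1 2)(4 16 9 10 5 8 12 15) = [0, 2, 1, 3, 16, 8, 6, 7, 12, 10, 5, 11, 15, 13, 14, 4, 9]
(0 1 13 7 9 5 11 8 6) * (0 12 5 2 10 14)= (0 1 13 7 9 2 10 14)(5 11 8 6 12)= [1, 13, 10, 3, 4, 11, 12, 9, 6, 2, 14, 8, 5, 7, 0]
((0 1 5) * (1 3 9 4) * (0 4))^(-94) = [9, 4, 2, 0, 5, 1, 6, 7, 8, 3] = (0 9 3)(1 4 5)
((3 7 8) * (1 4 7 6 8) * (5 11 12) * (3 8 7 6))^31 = (1 7 6 4)(5 11 12) = [0, 7, 2, 3, 1, 11, 4, 6, 8, 9, 10, 12, 5]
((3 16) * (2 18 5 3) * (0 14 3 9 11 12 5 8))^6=(0 8 18 2 16 3 14)(5 11)(9 12)=[8, 1, 16, 14, 4, 11, 6, 7, 18, 12, 10, 5, 9, 13, 0, 15, 3, 17, 2]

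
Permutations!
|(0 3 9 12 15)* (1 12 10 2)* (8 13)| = 8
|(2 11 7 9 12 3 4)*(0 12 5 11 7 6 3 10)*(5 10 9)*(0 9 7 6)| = 20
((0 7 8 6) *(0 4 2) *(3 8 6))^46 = (8)(0 7 6 4 2) = [7, 1, 0, 3, 2, 5, 4, 6, 8]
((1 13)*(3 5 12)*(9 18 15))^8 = (3 12 5)(9 15 18) = [0, 1, 2, 12, 4, 3, 6, 7, 8, 15, 10, 11, 5, 13, 14, 18, 16, 17, 9]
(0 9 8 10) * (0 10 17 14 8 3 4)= (0 9 3 4)(8 17 14)= [9, 1, 2, 4, 0, 5, 6, 7, 17, 3, 10, 11, 12, 13, 8, 15, 16, 14]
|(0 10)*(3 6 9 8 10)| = 6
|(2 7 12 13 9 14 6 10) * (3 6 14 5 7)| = |(14)(2 3 6 10)(5 7 12 13 9)| = 20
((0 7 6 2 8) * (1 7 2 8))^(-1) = (0 8 6 7 1 2) = [8, 2, 0, 3, 4, 5, 7, 1, 6]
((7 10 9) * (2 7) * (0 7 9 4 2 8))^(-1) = [8, 1, 4, 3, 10, 5, 6, 0, 9, 2, 7] = (0 8 9 2 4 10 7)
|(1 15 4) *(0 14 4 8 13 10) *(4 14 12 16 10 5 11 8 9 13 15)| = 12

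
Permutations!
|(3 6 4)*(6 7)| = 4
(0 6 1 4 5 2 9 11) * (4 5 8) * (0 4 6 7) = (0 7)(1 5 2 9 11 4 8 6) = [7, 5, 9, 3, 8, 2, 1, 0, 6, 11, 10, 4]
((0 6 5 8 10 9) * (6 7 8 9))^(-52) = (0 6 7 5 8 9 10) = [6, 1, 2, 3, 4, 8, 7, 5, 9, 10, 0]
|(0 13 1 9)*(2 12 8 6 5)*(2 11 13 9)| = |(0 9)(1 2 12 8 6 5 11 13)| = 8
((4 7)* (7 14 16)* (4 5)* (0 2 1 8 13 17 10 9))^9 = (0 2 1 8 13 17 10 9)(4 5 7 16 14) = [2, 8, 1, 3, 5, 7, 6, 16, 13, 0, 9, 11, 12, 17, 4, 15, 14, 10]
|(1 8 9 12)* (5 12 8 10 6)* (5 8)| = 7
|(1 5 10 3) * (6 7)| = 4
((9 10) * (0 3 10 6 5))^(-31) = (0 5 6 9 10 3) = [5, 1, 2, 0, 4, 6, 9, 7, 8, 10, 3]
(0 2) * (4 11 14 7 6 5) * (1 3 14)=[2, 3, 0, 14, 11, 4, 5, 6, 8, 9, 10, 1, 12, 13, 7]=(0 2)(1 3 14 7 6 5 4 11)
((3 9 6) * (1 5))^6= (9)= [0, 1, 2, 3, 4, 5, 6, 7, 8, 9]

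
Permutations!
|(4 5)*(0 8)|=|(0 8)(4 5)|=2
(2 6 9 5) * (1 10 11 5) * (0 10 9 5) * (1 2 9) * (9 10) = (0 9 2 6 5 10 11) = [9, 1, 6, 3, 4, 10, 5, 7, 8, 2, 11, 0]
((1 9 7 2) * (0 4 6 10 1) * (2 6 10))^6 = [6, 4, 7, 3, 2, 5, 9, 1, 8, 10, 0] = (0 6 9 10)(1 4 2 7)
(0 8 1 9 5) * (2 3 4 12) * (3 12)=(0 8 1 9 5)(2 12)(3 4)=[8, 9, 12, 4, 3, 0, 6, 7, 1, 5, 10, 11, 2]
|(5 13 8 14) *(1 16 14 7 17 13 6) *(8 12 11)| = |(1 16 14 5 6)(7 17 13 12 11 8)| = 30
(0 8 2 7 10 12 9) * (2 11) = (0 8 11 2 7 10 12 9) = [8, 1, 7, 3, 4, 5, 6, 10, 11, 0, 12, 2, 9]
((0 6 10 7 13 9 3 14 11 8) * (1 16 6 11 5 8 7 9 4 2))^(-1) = (0 8 5 14 3 9 10 6 16 1 2 4 13 7 11) = [8, 2, 4, 9, 13, 14, 16, 11, 5, 10, 6, 0, 12, 7, 3, 15, 1]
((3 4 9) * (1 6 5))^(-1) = (1 5 6)(3 9 4) = [0, 5, 2, 9, 3, 6, 1, 7, 8, 4]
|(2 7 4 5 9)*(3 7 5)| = |(2 5 9)(3 7 4)| = 3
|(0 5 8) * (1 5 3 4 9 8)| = 10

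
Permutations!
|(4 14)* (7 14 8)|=4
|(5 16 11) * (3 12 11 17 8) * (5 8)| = |(3 12 11 8)(5 16 17)| = 12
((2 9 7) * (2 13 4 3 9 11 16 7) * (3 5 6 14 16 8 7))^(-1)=[0, 1, 9, 16, 13, 4, 5, 8, 11, 3, 10, 2, 12, 7, 6, 15, 14]=(2 9 3 16 14 6 5 4 13 7 8 11)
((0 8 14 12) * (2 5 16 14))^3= [5, 1, 14, 3, 4, 12, 6, 7, 16, 9, 10, 11, 2, 13, 8, 15, 0]= (0 5 12 2 14 8 16)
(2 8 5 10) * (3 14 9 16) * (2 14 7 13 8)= (3 7 13 8 5 10 14 9 16)= [0, 1, 2, 7, 4, 10, 6, 13, 5, 16, 14, 11, 12, 8, 9, 15, 3]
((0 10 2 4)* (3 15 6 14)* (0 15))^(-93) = (0 4 14 10 15 3 2 6) = [4, 1, 6, 2, 14, 5, 0, 7, 8, 9, 15, 11, 12, 13, 10, 3]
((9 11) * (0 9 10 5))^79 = (0 5 10 11 9) = [5, 1, 2, 3, 4, 10, 6, 7, 8, 0, 11, 9]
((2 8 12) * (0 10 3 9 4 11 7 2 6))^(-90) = (0 12 2 11 9 10 6 8 7 4 3) = [12, 1, 11, 0, 3, 5, 8, 4, 7, 10, 6, 9, 2]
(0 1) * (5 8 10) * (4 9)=[1, 0, 2, 3, 9, 8, 6, 7, 10, 4, 5]=(0 1)(4 9)(5 8 10)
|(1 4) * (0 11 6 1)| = 5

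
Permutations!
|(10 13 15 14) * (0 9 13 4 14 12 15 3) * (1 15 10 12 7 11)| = 4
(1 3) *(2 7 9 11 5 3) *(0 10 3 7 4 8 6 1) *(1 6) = (0 10 3)(1 2 4 8)(5 7 9 11) = [10, 2, 4, 0, 8, 7, 6, 9, 1, 11, 3, 5]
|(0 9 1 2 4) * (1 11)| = 6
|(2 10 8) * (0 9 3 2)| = 6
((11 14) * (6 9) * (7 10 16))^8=(7 16 10)=[0, 1, 2, 3, 4, 5, 6, 16, 8, 9, 7, 11, 12, 13, 14, 15, 10]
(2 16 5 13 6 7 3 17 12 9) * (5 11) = (2 16 11 5 13 6 7 3 17 12 9) = [0, 1, 16, 17, 4, 13, 7, 3, 8, 2, 10, 5, 9, 6, 14, 15, 11, 12]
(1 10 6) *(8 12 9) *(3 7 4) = (1 10 6)(3 7 4)(8 12 9) = [0, 10, 2, 7, 3, 5, 1, 4, 12, 8, 6, 11, 9]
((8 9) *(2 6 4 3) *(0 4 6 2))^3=(8 9)=[0, 1, 2, 3, 4, 5, 6, 7, 9, 8]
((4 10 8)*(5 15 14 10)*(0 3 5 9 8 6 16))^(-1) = (0 16 6 10 14 15 5 3)(4 8 9) = [16, 1, 2, 0, 8, 3, 10, 7, 9, 4, 14, 11, 12, 13, 15, 5, 6]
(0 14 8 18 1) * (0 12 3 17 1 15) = (0 14 8 18 15)(1 12 3 17) = [14, 12, 2, 17, 4, 5, 6, 7, 18, 9, 10, 11, 3, 13, 8, 0, 16, 1, 15]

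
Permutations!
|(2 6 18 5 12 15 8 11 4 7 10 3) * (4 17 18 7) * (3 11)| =12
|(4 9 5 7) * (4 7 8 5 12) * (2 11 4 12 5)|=6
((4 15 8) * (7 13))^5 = (4 8 15)(7 13) = [0, 1, 2, 3, 8, 5, 6, 13, 15, 9, 10, 11, 12, 7, 14, 4]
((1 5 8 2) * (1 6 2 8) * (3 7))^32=(8)=[0, 1, 2, 3, 4, 5, 6, 7, 8]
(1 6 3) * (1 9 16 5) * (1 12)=[0, 6, 2, 9, 4, 12, 3, 7, 8, 16, 10, 11, 1, 13, 14, 15, 5]=(1 6 3 9 16 5 12)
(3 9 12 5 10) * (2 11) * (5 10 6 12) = (2 11)(3 9 5 6 12 10) = [0, 1, 11, 9, 4, 6, 12, 7, 8, 5, 3, 2, 10]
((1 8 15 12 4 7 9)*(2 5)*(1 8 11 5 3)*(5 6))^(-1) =[0, 3, 5, 2, 12, 6, 11, 4, 9, 7, 10, 1, 15, 13, 14, 8] =(1 3 2 5 6 11)(4 12 15 8 9 7)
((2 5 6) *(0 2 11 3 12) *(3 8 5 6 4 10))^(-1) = (0 12 3 10 4 5 8 11 6 2) = [12, 1, 0, 10, 5, 8, 2, 7, 11, 9, 4, 6, 3]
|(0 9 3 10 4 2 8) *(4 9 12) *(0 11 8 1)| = |(0 12 4 2 1)(3 10 9)(8 11)| = 30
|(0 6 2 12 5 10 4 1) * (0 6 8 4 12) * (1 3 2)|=|(0 8 4 3 2)(1 6)(5 10 12)|=30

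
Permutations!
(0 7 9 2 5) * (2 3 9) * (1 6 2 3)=(0 7 3 9 1 6 2 5)=[7, 6, 5, 9, 4, 0, 2, 3, 8, 1]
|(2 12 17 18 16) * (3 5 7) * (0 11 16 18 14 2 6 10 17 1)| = |(18)(0 11 16 6 10 17 14 2 12 1)(3 5 7)| = 30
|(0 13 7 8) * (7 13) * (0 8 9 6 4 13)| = |(0 7 9 6 4 13)| = 6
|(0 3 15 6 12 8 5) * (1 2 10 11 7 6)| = |(0 3 15 1 2 10 11 7 6 12 8 5)| = 12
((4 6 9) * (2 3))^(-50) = (4 6 9) = [0, 1, 2, 3, 6, 5, 9, 7, 8, 4]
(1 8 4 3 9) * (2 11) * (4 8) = (1 4 3 9)(2 11) = [0, 4, 11, 9, 3, 5, 6, 7, 8, 1, 10, 2]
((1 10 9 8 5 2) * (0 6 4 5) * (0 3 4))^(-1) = (0 6)(1 2 5 4 3 8 9 10) = [6, 2, 5, 8, 3, 4, 0, 7, 9, 10, 1]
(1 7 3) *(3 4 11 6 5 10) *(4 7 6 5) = (1 6 4 11 5 10 3) = [0, 6, 2, 1, 11, 10, 4, 7, 8, 9, 3, 5]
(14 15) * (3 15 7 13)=(3 15 14 7 13)=[0, 1, 2, 15, 4, 5, 6, 13, 8, 9, 10, 11, 12, 3, 7, 14]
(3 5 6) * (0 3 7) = [3, 1, 2, 5, 4, 6, 7, 0] = (0 3 5 6 7)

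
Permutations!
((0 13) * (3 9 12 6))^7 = (0 13)(3 6 12 9) = [13, 1, 2, 6, 4, 5, 12, 7, 8, 3, 10, 11, 9, 0]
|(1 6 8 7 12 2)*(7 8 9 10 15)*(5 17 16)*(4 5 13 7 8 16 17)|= |(17)(1 6 9 10 15 8 16 13 7 12 2)(4 5)|= 22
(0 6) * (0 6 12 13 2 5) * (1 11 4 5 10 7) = [12, 11, 10, 3, 5, 0, 6, 1, 8, 9, 7, 4, 13, 2] = (0 12 13 2 10 7 1 11 4 5)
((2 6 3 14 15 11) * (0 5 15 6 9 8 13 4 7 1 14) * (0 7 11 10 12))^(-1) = (0 12 10 15 5)(1 7 3 6 14)(2 11 4 13 8 9) = [12, 7, 11, 6, 13, 0, 14, 3, 9, 2, 15, 4, 10, 8, 1, 5]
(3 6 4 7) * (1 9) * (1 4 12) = (1 9 4 7 3 6 12) = [0, 9, 2, 6, 7, 5, 12, 3, 8, 4, 10, 11, 1]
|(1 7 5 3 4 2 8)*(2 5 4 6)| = |(1 7 4 5 3 6 2 8)| = 8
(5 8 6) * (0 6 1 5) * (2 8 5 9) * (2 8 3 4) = [6, 9, 3, 4, 2, 5, 0, 7, 1, 8] = (0 6)(1 9 8)(2 3 4)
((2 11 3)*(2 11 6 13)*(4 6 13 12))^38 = (13)(4 12 6) = [0, 1, 2, 3, 12, 5, 4, 7, 8, 9, 10, 11, 6, 13]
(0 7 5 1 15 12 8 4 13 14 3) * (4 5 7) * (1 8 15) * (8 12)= (0 4 13 14 3)(5 12 15 8)= [4, 1, 2, 0, 13, 12, 6, 7, 5, 9, 10, 11, 15, 14, 3, 8]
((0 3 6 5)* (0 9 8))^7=(0 3 6 5 9 8)=[3, 1, 2, 6, 4, 9, 5, 7, 0, 8]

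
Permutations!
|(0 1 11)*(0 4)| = |(0 1 11 4)| = 4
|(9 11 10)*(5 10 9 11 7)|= 5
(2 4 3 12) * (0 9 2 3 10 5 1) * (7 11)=(0 9 2 4 10 5 1)(3 12)(7 11)=[9, 0, 4, 12, 10, 1, 6, 11, 8, 2, 5, 7, 3]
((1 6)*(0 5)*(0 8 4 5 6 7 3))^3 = (8)(0 7 6 3 1) = [7, 0, 2, 1, 4, 5, 3, 6, 8]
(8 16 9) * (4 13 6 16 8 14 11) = (4 13 6 16 9 14 11) = [0, 1, 2, 3, 13, 5, 16, 7, 8, 14, 10, 4, 12, 6, 11, 15, 9]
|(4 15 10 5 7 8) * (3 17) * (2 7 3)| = 9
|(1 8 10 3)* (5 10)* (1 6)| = 6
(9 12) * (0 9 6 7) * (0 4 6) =(0 9 12)(4 6 7) =[9, 1, 2, 3, 6, 5, 7, 4, 8, 12, 10, 11, 0]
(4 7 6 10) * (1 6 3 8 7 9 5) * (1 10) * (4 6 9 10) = (1 9 5 4 10 6)(3 8 7) = [0, 9, 2, 8, 10, 4, 1, 3, 7, 5, 6]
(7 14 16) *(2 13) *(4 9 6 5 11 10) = (2 13)(4 9 6 5 11 10)(7 14 16) = [0, 1, 13, 3, 9, 11, 5, 14, 8, 6, 4, 10, 12, 2, 16, 15, 7]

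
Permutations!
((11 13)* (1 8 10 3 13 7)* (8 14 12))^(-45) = (14) = [0, 1, 2, 3, 4, 5, 6, 7, 8, 9, 10, 11, 12, 13, 14]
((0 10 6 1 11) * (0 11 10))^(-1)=(11)(1 6 10)=[0, 6, 2, 3, 4, 5, 10, 7, 8, 9, 1, 11]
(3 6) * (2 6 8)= (2 6 3 8)= [0, 1, 6, 8, 4, 5, 3, 7, 2]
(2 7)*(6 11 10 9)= (2 7)(6 11 10 9)= [0, 1, 7, 3, 4, 5, 11, 2, 8, 6, 9, 10]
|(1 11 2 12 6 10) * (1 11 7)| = 10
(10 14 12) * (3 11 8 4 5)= (3 11 8 4 5)(10 14 12)= [0, 1, 2, 11, 5, 3, 6, 7, 4, 9, 14, 8, 10, 13, 12]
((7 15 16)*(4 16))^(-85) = (4 15 7 16) = [0, 1, 2, 3, 15, 5, 6, 16, 8, 9, 10, 11, 12, 13, 14, 7, 4]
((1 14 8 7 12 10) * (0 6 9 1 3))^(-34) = (0 7 9 10 14)(1 3 8 6 12) = [7, 3, 2, 8, 4, 5, 12, 9, 6, 10, 14, 11, 1, 13, 0]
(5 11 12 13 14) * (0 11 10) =(0 11 12 13 14 5 10) =[11, 1, 2, 3, 4, 10, 6, 7, 8, 9, 0, 12, 13, 14, 5]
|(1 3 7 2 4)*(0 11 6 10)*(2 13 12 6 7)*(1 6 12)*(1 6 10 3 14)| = |(0 11 7 13 6 3 2 4 10)(1 14)| = 18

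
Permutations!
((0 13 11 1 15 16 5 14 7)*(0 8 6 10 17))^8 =(0 7 1 10 5 13 8 15 17 14 11 6 16) =[7, 10, 2, 3, 4, 13, 16, 1, 15, 9, 5, 6, 12, 8, 11, 17, 0, 14]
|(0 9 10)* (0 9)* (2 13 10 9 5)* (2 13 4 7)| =|(2 4 7)(5 13 10)| =3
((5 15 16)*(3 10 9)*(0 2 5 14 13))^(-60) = [15, 1, 16, 3, 4, 14, 6, 7, 8, 9, 10, 11, 12, 5, 2, 13, 0] = (0 15 13 5 14 2 16)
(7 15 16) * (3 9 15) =(3 9 15 16 7) =[0, 1, 2, 9, 4, 5, 6, 3, 8, 15, 10, 11, 12, 13, 14, 16, 7]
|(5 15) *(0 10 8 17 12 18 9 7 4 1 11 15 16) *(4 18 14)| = |(0 10 8 17 12 14 4 1 11 15 5 16)(7 18 9)| = 12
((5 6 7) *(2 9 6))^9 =(2 5 7 6 9) =[0, 1, 5, 3, 4, 7, 9, 6, 8, 2]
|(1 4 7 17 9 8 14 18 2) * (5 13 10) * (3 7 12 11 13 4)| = 18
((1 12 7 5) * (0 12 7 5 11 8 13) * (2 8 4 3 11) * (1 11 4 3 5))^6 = (0 13 8 2 7 1 12)(3 5)(4 11) = [13, 12, 7, 5, 11, 3, 6, 1, 2, 9, 10, 4, 0, 8]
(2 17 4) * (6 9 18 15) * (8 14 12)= (2 17 4)(6 9 18 15)(8 14 12)= [0, 1, 17, 3, 2, 5, 9, 7, 14, 18, 10, 11, 8, 13, 12, 6, 16, 4, 15]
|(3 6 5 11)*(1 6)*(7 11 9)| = |(1 6 5 9 7 11 3)| = 7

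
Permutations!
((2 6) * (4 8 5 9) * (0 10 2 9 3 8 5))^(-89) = [10, 1, 6, 8, 5, 3, 9, 7, 0, 4, 2] = (0 10 2 6 9 4 5 3 8)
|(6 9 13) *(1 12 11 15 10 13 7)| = |(1 12 11 15 10 13 6 9 7)| = 9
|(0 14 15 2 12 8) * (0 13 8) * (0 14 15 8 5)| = 8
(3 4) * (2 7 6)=[0, 1, 7, 4, 3, 5, 2, 6]=(2 7 6)(3 4)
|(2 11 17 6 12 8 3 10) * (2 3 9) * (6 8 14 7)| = |(2 11 17 8 9)(3 10)(6 12 14 7)| = 20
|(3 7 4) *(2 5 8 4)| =6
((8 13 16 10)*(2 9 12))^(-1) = (2 12 9)(8 10 16 13) = [0, 1, 12, 3, 4, 5, 6, 7, 10, 2, 16, 11, 9, 8, 14, 15, 13]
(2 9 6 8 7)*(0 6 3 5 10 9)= (0 6 8 7 2)(3 5 10 9)= [6, 1, 0, 5, 4, 10, 8, 2, 7, 3, 9]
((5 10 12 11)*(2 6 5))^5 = (2 11 12 10 5 6) = [0, 1, 11, 3, 4, 6, 2, 7, 8, 9, 5, 12, 10]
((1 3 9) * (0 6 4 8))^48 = (9) = [0, 1, 2, 3, 4, 5, 6, 7, 8, 9]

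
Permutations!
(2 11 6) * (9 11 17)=[0, 1, 17, 3, 4, 5, 2, 7, 8, 11, 10, 6, 12, 13, 14, 15, 16, 9]=(2 17 9 11 6)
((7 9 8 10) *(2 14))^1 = (2 14)(7 9 8 10) = [0, 1, 14, 3, 4, 5, 6, 9, 10, 8, 7, 11, 12, 13, 2]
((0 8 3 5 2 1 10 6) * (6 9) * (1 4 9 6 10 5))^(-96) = (0 5 10 3 4)(1 9 8 2 6) = [5, 9, 6, 4, 0, 10, 1, 7, 2, 8, 3]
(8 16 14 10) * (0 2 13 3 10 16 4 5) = (0 2 13 3 10 8 4 5)(14 16) = [2, 1, 13, 10, 5, 0, 6, 7, 4, 9, 8, 11, 12, 3, 16, 15, 14]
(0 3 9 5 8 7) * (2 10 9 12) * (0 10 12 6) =(0 3 6)(2 12)(5 8 7 10 9) =[3, 1, 12, 6, 4, 8, 0, 10, 7, 5, 9, 11, 2]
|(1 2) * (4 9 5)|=6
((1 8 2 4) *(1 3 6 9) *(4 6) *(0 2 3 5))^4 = (0 1 5 9 4 6 3 2 8) = [1, 5, 8, 2, 6, 9, 3, 7, 0, 4]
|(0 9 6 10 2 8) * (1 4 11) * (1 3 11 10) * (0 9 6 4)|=|(0 6 1)(2 8 9 4 10)(3 11)|=30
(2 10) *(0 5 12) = [5, 1, 10, 3, 4, 12, 6, 7, 8, 9, 2, 11, 0] = (0 5 12)(2 10)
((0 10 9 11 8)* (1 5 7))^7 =(0 9 8 10 11)(1 5 7) =[9, 5, 2, 3, 4, 7, 6, 1, 10, 8, 11, 0]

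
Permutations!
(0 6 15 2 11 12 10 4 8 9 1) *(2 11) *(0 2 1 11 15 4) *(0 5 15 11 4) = (0 6)(1 2)(4 8 9)(5 15 11 12 10) = [6, 2, 1, 3, 8, 15, 0, 7, 9, 4, 5, 12, 10, 13, 14, 11]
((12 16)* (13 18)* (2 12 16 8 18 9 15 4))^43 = (2 18 15 12 13 4 8 9) = [0, 1, 18, 3, 8, 5, 6, 7, 9, 2, 10, 11, 13, 4, 14, 12, 16, 17, 15]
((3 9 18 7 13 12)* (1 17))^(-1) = [0, 17, 2, 12, 4, 5, 6, 18, 8, 3, 10, 11, 13, 7, 14, 15, 16, 1, 9] = (1 17)(3 12 13 7 18 9)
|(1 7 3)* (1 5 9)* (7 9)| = 6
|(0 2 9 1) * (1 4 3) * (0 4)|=3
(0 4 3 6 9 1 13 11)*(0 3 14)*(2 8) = (0 4 14)(1 13 11 3 6 9)(2 8) = [4, 13, 8, 6, 14, 5, 9, 7, 2, 1, 10, 3, 12, 11, 0]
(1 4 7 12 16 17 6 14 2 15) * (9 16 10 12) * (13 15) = (1 4 7 9 16 17 6 14 2 13 15)(10 12) = [0, 4, 13, 3, 7, 5, 14, 9, 8, 16, 12, 11, 10, 15, 2, 1, 17, 6]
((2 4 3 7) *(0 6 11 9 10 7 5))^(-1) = (0 5 3 4 2 7 10 9 11 6) = [5, 1, 7, 4, 2, 3, 0, 10, 8, 11, 9, 6]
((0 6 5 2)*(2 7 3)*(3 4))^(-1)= (0 2 3 4 7 5 6)= [2, 1, 3, 4, 7, 6, 0, 5]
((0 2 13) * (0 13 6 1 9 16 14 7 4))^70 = (0 7 16 1 2 4 14 9 6) = [7, 2, 4, 3, 14, 5, 0, 16, 8, 6, 10, 11, 12, 13, 9, 15, 1]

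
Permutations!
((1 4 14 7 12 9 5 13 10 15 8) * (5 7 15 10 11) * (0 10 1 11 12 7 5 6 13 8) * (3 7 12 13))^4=(0 14 1)(3 5)(4 10 15)(6 9)(7 8)(11 12)=[14, 0, 2, 5, 10, 3, 9, 8, 7, 6, 15, 12, 11, 13, 1, 4]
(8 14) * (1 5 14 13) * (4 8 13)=[0, 5, 2, 3, 8, 14, 6, 7, 4, 9, 10, 11, 12, 1, 13]=(1 5 14 13)(4 8)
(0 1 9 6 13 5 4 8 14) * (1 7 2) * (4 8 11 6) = [7, 9, 1, 3, 11, 8, 13, 2, 14, 4, 10, 6, 12, 5, 0] = (0 7 2 1 9 4 11 6 13 5 8 14)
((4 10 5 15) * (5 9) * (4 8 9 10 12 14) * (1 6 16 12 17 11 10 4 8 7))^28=(17)(1 15 9 14 16)(5 8 12 6 7)=[0, 15, 2, 3, 4, 8, 7, 5, 12, 14, 10, 11, 6, 13, 16, 9, 1, 17]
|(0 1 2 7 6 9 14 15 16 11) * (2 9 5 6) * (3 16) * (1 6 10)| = |(0 6 5 10 1 9 14 15 3 16 11)(2 7)| = 22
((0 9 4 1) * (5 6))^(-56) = (9) = [0, 1, 2, 3, 4, 5, 6, 7, 8, 9]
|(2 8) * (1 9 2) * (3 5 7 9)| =7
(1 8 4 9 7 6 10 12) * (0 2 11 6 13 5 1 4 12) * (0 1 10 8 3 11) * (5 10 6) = (0 2)(1 3 11 5 6 8 12 4 9 7 13 10) = [2, 3, 0, 11, 9, 6, 8, 13, 12, 7, 1, 5, 4, 10]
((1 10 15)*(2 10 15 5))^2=(15)(2 5 10)=[0, 1, 5, 3, 4, 10, 6, 7, 8, 9, 2, 11, 12, 13, 14, 15]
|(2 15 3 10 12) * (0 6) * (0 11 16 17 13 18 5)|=|(0 6 11 16 17 13 18 5)(2 15 3 10 12)|=40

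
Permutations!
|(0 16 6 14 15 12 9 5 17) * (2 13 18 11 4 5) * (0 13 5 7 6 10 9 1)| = 17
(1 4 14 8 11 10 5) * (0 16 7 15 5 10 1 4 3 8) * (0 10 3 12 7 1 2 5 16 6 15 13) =(0 6 15 16 1 12 7 13)(2 5 4 14 10 3 8 11) =[6, 12, 5, 8, 14, 4, 15, 13, 11, 9, 3, 2, 7, 0, 10, 16, 1]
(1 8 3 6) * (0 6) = (0 6 1 8 3) = [6, 8, 2, 0, 4, 5, 1, 7, 3]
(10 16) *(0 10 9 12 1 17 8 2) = [10, 17, 0, 3, 4, 5, 6, 7, 2, 12, 16, 11, 1, 13, 14, 15, 9, 8] = (0 10 16 9 12 1 17 8 2)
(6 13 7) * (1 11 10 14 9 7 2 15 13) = [0, 11, 15, 3, 4, 5, 1, 6, 8, 7, 14, 10, 12, 2, 9, 13] = (1 11 10 14 9 7 6)(2 15 13)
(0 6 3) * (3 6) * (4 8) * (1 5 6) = (0 3)(1 5 6)(4 8) = [3, 5, 2, 0, 8, 6, 1, 7, 4]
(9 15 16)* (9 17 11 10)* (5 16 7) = (5 16 17 11 10 9 15 7) = [0, 1, 2, 3, 4, 16, 6, 5, 8, 15, 9, 10, 12, 13, 14, 7, 17, 11]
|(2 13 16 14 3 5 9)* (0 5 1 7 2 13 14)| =5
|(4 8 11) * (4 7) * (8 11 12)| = |(4 11 7)(8 12)| = 6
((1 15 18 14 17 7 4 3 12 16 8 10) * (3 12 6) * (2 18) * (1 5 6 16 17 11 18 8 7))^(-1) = [0, 17, 15, 6, 7, 10, 5, 16, 2, 9, 8, 14, 4, 13, 18, 1, 3, 12, 11] = (1 17 12 4 7 16 3 6 5 10 8 2 15)(11 14 18)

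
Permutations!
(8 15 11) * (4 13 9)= (4 13 9)(8 15 11)= [0, 1, 2, 3, 13, 5, 6, 7, 15, 4, 10, 8, 12, 9, 14, 11]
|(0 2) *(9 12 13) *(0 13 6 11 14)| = 8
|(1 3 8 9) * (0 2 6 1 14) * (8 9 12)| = |(0 2 6 1 3 9 14)(8 12)| = 14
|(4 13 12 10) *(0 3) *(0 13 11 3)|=|(3 13 12 10 4 11)|=6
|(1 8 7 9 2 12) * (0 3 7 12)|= 15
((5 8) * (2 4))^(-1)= [0, 1, 4, 3, 2, 8, 6, 7, 5]= (2 4)(5 8)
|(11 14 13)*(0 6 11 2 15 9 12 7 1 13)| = 28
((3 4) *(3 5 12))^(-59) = [0, 1, 2, 4, 5, 12, 6, 7, 8, 9, 10, 11, 3] = (3 4 5 12)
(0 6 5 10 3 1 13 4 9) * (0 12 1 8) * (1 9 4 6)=(0 1 13 6 5 10 3 8)(9 12)=[1, 13, 2, 8, 4, 10, 5, 7, 0, 12, 3, 11, 9, 6]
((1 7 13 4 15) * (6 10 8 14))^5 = (15)(6 10 8 14) = [0, 1, 2, 3, 4, 5, 10, 7, 14, 9, 8, 11, 12, 13, 6, 15]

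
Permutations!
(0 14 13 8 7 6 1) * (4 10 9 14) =(0 4 10 9 14 13 8 7 6 1) =[4, 0, 2, 3, 10, 5, 1, 6, 7, 14, 9, 11, 12, 8, 13]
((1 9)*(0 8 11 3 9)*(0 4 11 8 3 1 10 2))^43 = [10, 4, 9, 2, 11, 5, 6, 7, 8, 0, 3, 1] = (0 10 3 2 9)(1 4 11)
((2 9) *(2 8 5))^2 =(2 8)(5 9) =[0, 1, 8, 3, 4, 9, 6, 7, 2, 5]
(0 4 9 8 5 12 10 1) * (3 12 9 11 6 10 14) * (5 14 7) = (0 4 11 6 10 1)(3 12 7 5 9 8 14) = [4, 0, 2, 12, 11, 9, 10, 5, 14, 8, 1, 6, 7, 13, 3]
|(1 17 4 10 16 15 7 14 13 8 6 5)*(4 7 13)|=12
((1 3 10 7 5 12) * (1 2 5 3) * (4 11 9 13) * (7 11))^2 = (2 12 5)(3 11 13 7 10 9 4) = [0, 1, 12, 11, 3, 2, 6, 10, 8, 4, 9, 13, 5, 7]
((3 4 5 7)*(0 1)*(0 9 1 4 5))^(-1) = (0 4)(1 9)(3 7 5) = [4, 9, 2, 7, 0, 3, 6, 5, 8, 1]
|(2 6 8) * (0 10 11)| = 3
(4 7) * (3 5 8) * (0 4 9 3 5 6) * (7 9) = (0 4 9 3 6)(5 8) = [4, 1, 2, 6, 9, 8, 0, 7, 5, 3]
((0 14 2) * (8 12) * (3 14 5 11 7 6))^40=(14)=[0, 1, 2, 3, 4, 5, 6, 7, 8, 9, 10, 11, 12, 13, 14]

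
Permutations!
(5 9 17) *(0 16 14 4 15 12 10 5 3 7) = (0 16 14 4 15 12 10 5 9 17 3 7) = [16, 1, 2, 7, 15, 9, 6, 0, 8, 17, 5, 11, 10, 13, 4, 12, 14, 3]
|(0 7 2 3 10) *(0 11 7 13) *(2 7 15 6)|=6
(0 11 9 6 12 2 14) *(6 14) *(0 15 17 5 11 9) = [9, 1, 6, 3, 4, 11, 12, 7, 8, 14, 10, 0, 2, 13, 15, 17, 16, 5] = (0 9 14 15 17 5 11)(2 6 12)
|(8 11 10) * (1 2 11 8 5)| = 5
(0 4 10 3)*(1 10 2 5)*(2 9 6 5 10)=(0 4 9 6 5 1 2 10 3)=[4, 2, 10, 0, 9, 1, 5, 7, 8, 6, 3]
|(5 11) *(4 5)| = 3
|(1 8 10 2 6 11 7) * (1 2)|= |(1 8 10)(2 6 11 7)|= 12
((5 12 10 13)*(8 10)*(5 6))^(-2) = (5 13 8)(6 10 12) = [0, 1, 2, 3, 4, 13, 10, 7, 5, 9, 12, 11, 6, 8]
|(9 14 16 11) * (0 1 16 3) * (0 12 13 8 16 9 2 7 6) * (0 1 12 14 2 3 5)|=|(0 12 13 8 16 11 3 14 5)(1 9 2 7 6)|=45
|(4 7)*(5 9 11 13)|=4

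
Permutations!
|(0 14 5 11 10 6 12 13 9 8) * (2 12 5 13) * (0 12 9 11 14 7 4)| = |(0 7 4)(2 9 8 12)(5 14 13 11 10 6)| = 12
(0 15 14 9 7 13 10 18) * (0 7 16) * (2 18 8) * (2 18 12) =(0 15 14 9 16)(2 12)(7 13 10 8 18) =[15, 1, 12, 3, 4, 5, 6, 13, 18, 16, 8, 11, 2, 10, 9, 14, 0, 17, 7]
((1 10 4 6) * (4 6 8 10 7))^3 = (1 8)(4 6)(7 10) = [0, 8, 2, 3, 6, 5, 4, 10, 1, 9, 7]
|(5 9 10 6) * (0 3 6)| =|(0 3 6 5 9 10)| =6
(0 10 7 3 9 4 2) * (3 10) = [3, 1, 0, 9, 2, 5, 6, 10, 8, 4, 7] = (0 3 9 4 2)(7 10)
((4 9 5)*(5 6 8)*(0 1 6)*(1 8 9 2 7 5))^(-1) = (0 9 6 1 8)(2 4 5 7) = [9, 8, 4, 3, 5, 7, 1, 2, 0, 6]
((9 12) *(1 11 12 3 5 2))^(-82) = (1 12 3 2 11 9 5) = [0, 12, 11, 2, 4, 1, 6, 7, 8, 5, 10, 9, 3]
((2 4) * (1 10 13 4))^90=(13)=[0, 1, 2, 3, 4, 5, 6, 7, 8, 9, 10, 11, 12, 13]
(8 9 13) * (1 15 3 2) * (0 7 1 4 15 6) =(0 7 1 6)(2 4 15 3)(8 9 13) =[7, 6, 4, 2, 15, 5, 0, 1, 9, 13, 10, 11, 12, 8, 14, 3]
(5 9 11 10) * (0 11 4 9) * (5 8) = (0 11 10 8 5)(4 9) = [11, 1, 2, 3, 9, 0, 6, 7, 5, 4, 8, 10]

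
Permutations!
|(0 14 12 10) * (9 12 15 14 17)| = |(0 17 9 12 10)(14 15)| = 10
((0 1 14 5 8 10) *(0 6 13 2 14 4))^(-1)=(0 4 1)(2 13 6 10 8 5 14)=[4, 0, 13, 3, 1, 14, 10, 7, 5, 9, 8, 11, 12, 6, 2]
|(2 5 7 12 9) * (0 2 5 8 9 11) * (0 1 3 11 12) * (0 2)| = 15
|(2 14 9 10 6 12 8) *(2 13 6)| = |(2 14 9 10)(6 12 8 13)| = 4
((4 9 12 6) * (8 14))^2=(14)(4 12)(6 9)=[0, 1, 2, 3, 12, 5, 9, 7, 8, 6, 10, 11, 4, 13, 14]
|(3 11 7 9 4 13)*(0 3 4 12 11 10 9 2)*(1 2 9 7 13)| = 11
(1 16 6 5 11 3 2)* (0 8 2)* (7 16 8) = [7, 8, 1, 0, 4, 11, 5, 16, 2, 9, 10, 3, 12, 13, 14, 15, 6] = (0 7 16 6 5 11 3)(1 8 2)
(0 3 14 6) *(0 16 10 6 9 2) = (0 3 14 9 2)(6 16 10) = [3, 1, 0, 14, 4, 5, 16, 7, 8, 2, 6, 11, 12, 13, 9, 15, 10]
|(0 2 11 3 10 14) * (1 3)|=7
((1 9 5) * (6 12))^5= (1 5 9)(6 12)= [0, 5, 2, 3, 4, 9, 12, 7, 8, 1, 10, 11, 6]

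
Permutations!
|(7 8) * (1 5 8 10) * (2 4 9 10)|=|(1 5 8 7 2 4 9 10)|=8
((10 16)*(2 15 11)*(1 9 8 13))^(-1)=(1 13 8 9)(2 11 15)(10 16)=[0, 13, 11, 3, 4, 5, 6, 7, 9, 1, 16, 15, 12, 8, 14, 2, 10]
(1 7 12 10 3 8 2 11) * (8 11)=(1 7 12 10 3 11)(2 8)=[0, 7, 8, 11, 4, 5, 6, 12, 2, 9, 3, 1, 10]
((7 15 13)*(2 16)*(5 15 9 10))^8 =(16)(5 13 9)(7 10 15) =[0, 1, 2, 3, 4, 13, 6, 10, 8, 5, 15, 11, 12, 9, 14, 7, 16]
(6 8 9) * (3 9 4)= [0, 1, 2, 9, 3, 5, 8, 7, 4, 6]= (3 9 6 8 4)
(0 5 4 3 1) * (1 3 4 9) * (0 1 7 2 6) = (0 5 9 7 2 6) = [5, 1, 6, 3, 4, 9, 0, 2, 8, 7]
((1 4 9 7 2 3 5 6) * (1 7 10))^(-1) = (1 10 9 4)(2 7 6 5 3) = [0, 10, 7, 2, 1, 3, 5, 6, 8, 4, 9]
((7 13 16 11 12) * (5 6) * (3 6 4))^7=(3 4 5 6)(7 16 12 13 11)=[0, 1, 2, 4, 5, 6, 3, 16, 8, 9, 10, 7, 13, 11, 14, 15, 12]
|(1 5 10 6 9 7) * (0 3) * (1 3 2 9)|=20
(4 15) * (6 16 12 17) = (4 15)(6 16 12 17) = [0, 1, 2, 3, 15, 5, 16, 7, 8, 9, 10, 11, 17, 13, 14, 4, 12, 6]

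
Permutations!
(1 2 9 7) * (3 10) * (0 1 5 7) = [1, 2, 9, 10, 4, 7, 6, 5, 8, 0, 3] = (0 1 2 9)(3 10)(5 7)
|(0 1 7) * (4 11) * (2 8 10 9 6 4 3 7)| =11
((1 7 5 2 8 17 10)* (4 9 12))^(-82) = (1 5 8 10 7 2 17)(4 12 9) = [0, 5, 17, 3, 12, 8, 6, 2, 10, 4, 7, 11, 9, 13, 14, 15, 16, 1]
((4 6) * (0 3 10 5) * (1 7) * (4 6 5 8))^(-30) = (10) = [0, 1, 2, 3, 4, 5, 6, 7, 8, 9, 10]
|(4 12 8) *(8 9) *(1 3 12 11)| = |(1 3 12 9 8 4 11)| = 7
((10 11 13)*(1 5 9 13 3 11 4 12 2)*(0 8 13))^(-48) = (0 13 4 2 5)(1 9 8 10 12) = [13, 9, 5, 3, 2, 0, 6, 7, 10, 8, 12, 11, 1, 4]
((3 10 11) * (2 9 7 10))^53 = [0, 1, 3, 11, 4, 5, 6, 9, 8, 2, 7, 10] = (2 3 11 10 7 9)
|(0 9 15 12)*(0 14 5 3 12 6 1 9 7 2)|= 12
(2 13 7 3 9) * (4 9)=[0, 1, 13, 4, 9, 5, 6, 3, 8, 2, 10, 11, 12, 7]=(2 13 7 3 4 9)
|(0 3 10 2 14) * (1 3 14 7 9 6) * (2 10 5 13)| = 8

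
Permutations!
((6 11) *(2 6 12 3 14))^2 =(2 11 3)(6 12 14) =[0, 1, 11, 2, 4, 5, 12, 7, 8, 9, 10, 3, 14, 13, 6]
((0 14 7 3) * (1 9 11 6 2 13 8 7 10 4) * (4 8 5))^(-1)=[3, 4, 6, 7, 5, 13, 11, 8, 10, 1, 14, 9, 12, 2, 0]=(0 3 7 8 10 14)(1 4 5 13 2 6 11 9)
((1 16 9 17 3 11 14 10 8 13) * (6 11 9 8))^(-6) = [0, 8, 2, 3, 4, 5, 14, 7, 1, 9, 11, 10, 12, 16, 6, 15, 13, 17] = (17)(1 8)(6 14)(10 11)(13 16)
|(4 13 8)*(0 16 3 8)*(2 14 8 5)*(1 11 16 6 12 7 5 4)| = |(0 6 12 7 5 2 14 8 1 11 16 3 4 13)| = 14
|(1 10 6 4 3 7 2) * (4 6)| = 6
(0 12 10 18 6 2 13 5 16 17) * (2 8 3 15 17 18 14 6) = [12, 1, 13, 15, 4, 16, 8, 7, 3, 9, 14, 11, 10, 5, 6, 17, 18, 0, 2] = (0 12 10 14 6 8 3 15 17)(2 13 5 16 18)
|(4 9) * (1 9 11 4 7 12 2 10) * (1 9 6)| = 10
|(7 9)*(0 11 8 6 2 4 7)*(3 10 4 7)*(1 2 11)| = 15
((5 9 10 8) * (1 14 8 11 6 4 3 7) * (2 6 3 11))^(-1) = (1 7 3 11 4 6 2 10 9 5 8 14) = [0, 7, 10, 11, 6, 8, 2, 3, 14, 5, 9, 4, 12, 13, 1]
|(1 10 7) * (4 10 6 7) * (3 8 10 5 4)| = |(1 6 7)(3 8 10)(4 5)| = 6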